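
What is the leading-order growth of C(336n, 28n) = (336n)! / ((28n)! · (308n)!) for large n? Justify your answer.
C(336n, 28n) ~ (8916100448256/285311670611)^(28n) · sqrt(6/(11π·28n))

Write N = 28n. Apply Stirling to each factorial:
  (12N)! ~ sqrt(2π·12N) · (12N/e)^(12N),
  N! ~ sqrt(2π N) · (N/e)^N,
  (11N)! ~ sqrt(2π·11N) · (11N/e)^(11N).
The exponential factors combine to (12N)^(12N) / (N^N · (11N)^(11N)) = 12^(12N)/11^(11N) = (12^12/11^11)^N = (8916100448256/285311670611)^N.
The square-root prefactors combine to sqrt(2π·12N) / (sqrt(2π N)·sqrt(2π·11N)) = sqrt(12 / (2π·11·N)) = sqrt(6/(11π·28n)).
Substituting N = 28n: C(336n, 28n) ~ (8916100448256/285311670611)^(28n) · sqrt(6/(11π·28n)).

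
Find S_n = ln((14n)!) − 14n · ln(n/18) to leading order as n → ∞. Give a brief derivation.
S_n ~ 14n · (ln 252 − 1) + O(ln n)

Stirling: ln((14n)!) = 14n ln(14n) − 14n + O(ln n).
  S_n = 14n ln(14n) − 14n − 14n ln(n/18) + O(ln n)
      = 14n ln(14n) − 14n ln n + 14n ln 18 − 14n + O(ln n)
      = 14n ln 14 + 14n ln 18 − 14n + O(ln n)
      = 14n (ln 252 − 1) + O(ln n).
Numerically ln(252) − 1 ≈ 4.5294.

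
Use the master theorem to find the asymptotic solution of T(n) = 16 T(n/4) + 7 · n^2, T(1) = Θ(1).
T(n) = Θ(n^2 log n)

log_4 16 = 2, and f(n) = 7 · n^2 = Θ(n^(log_4 16)). This is Case 2 of the master theorem: T(n) = Θ(f(n) · log n) = Θ(n^2 log n).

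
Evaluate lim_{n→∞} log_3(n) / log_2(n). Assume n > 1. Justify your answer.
lim = ln(2) / ln(3) = log_3(2)

Change of base: log_3(n) = ln n / ln 3 and log_2(n) = ln n / ln 2. The ratio is (ln n / ln 3) · (ln 2 / ln n) = ln 2 / ln 3, a constant independent of n. So the limit is ln 2 / ln 3 = log_3(2).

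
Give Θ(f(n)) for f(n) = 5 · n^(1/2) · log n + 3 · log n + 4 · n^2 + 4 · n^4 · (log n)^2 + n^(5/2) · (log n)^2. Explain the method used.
f(n) ∈ Θ(n^4 · (log n)^2)

Compare the terms by growth order. For large n, n^a · (log n)^b dominates n^a' · (log n)^b' iff a > a', or (a = a' and b > b'). Ranking the 5 terms shows the dominant one is 4 · n^4 · (log n)^2. Hence f(n) ∈ Θ(n^4 · (log n)^2).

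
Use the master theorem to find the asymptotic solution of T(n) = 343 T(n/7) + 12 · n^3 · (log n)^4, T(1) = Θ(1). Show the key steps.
T(n) = Θ(n^3 · (log n)^5)

Here log_7 343 = 3 and f(n) = 12 · n^3 · (log n)^4 = Θ(n^(log_7 343) · (log n)^4). This is the extended Case 2 of the master theorem (f matches the critical exponent up to log factors), giving T(n) = Θ(n^(log_7 343) · (log n)^(4+1)) = Θ(n^3 · (log n)^5).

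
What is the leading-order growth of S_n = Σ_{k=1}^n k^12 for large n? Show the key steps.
S_n ~ n^13 / 13

By integral comparison (Euler-Maclaurin), Σ_{k=1}^n k^12 = ∫_0^n x^12 dx + O(n^12) = n^13/13 + O(n^12). (Equivalently, Faulhaber's formula gives the same leading term.)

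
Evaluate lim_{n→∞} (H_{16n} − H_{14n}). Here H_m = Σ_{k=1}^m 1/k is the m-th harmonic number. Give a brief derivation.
lim = ln(16/14) = ln(8/7)

Euler-Maclaurin gives H_m = ln m + γ + 1/(2m) + O(1/m^2). The γ and O(1/m) terms cancel in the difference:
  H_{16n} − H_{14n} = ln(16n) − ln(14n) + O(1/n) = ln(16/14) + O(1/n).
Hence the limit is ln(16/14) = ln(8/7).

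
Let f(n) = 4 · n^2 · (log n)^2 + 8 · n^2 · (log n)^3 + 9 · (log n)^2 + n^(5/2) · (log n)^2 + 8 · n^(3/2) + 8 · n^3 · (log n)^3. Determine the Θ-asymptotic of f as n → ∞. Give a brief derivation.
f(n) ∈ Θ(n^3 · (log n)^3)

Compare the terms by growth order. For large n, n^a · (log n)^b dominates n^a' · (log n)^b' iff a > a', or (a = a' and b > b'). Ranking the 6 terms shows the dominant one is 8 · n^3 · (log n)^3. Hence f(n) ∈ Θ(n^3 · (log n)^3).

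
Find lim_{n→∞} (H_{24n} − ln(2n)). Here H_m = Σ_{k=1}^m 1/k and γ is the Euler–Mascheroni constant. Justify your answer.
lim = ln 12 + γ

By Euler-Maclaurin, H_m = ln m + γ + O(1/m). So
  H_{24n} − ln(2n) = ln(24n) + γ − ln(2n) + O(1/n)
                       = ln(24/2) + γ + O(1/n).
Hence the limit is ln(24/2) + γ (= ln 12).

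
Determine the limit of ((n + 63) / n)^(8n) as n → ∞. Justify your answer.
lim = e^504

Rewrite as (1 + 63/n)^(8n). By the standard limit (1 + x/n)^n → e^x, we have (1 + 63/n)^n → e^63, and raising to the 8th power gives e^504.
More precisely, ln[(1 + 63/n)^(8n)] = 8n · ln(1 + 63/n) = 8n · (63/n + O(1/n^2)) = 504 + O(1/n) → 504.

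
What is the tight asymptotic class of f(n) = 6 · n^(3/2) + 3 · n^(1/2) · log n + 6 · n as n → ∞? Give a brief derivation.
f(n) ∈ Θ(n^(3/2))

Compare the terms by growth order. For large n, n^a · (log n)^b dominates n^a' · (log n)^b' iff a > a', or (a = a' and b > b'). Ranking the 3 terms shows the dominant one is 6 · n^(3/2). Hence f(n) ∈ Θ(n^(3/2)).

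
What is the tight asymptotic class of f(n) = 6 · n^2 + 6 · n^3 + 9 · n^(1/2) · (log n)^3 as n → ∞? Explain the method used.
f(n) ∈ Θ(n^3)

Compare the terms by growth order. For large n, n^a · (log n)^b dominates n^a' · (log n)^b' iff a > a', or (a = a' and b > b'). Ranking the 3 terms shows the dominant one is 6 · n^3. Hence f(n) ∈ Θ(n^3).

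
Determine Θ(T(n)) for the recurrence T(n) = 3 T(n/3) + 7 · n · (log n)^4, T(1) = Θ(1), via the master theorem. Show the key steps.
T(n) = Θ(n · (log n)^5)

Here log_3 3 = 1 and f(n) = 7 · n · (log n)^4 = Θ(n^(log_3 3) · (log n)^4). This is the extended Case 2 of the master theorem (f matches the critical exponent up to log factors), giving T(n) = Θ(n^(log_3 3) · (log n)^(4+1)) = Θ(n · (log n)^5).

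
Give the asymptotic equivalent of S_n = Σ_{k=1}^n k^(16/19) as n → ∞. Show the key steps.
S_n ~ (19/35) · n^(35/19)

Integral comparison: Σ_{k=1}^n k^(16/19) = ∫_0^n x^(16/19) dx + O(n^(16/19)). The integral is n^(1 + 16/19) / (1 + 16/19) = n^((16+19)/19) / ((16+19)/19) = (19/35) · n^(35/19).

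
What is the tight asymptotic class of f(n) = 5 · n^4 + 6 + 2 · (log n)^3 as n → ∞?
f(n) ∈ Θ(n^4)

Compare the terms by growth order. For large n, n^a · (log n)^b dominates n^a' · (log n)^b' iff a > a', or (a = a' and b > b'). Ranking the 3 terms shows the dominant one is 5 · n^4. Hence f(n) ∈ Θ(n^4).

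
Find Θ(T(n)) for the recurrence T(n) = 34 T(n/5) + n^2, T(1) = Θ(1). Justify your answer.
T(n) = Θ(n^(log_5 34))

Master theorem: compare f(n) = n^2 to n^(log_5 34) where log_5 34 ≈ 2.191. Since 2 < log_5 34, we have f(n) = O(n^(log_5 34 − ε)) for some ε > 0 — Case 1. Hence T(n) = Θ(n^(log_5 34)).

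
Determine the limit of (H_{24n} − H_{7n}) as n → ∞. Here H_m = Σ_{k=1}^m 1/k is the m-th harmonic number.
lim = ln(24/7)

Euler-Maclaurin gives H_m = ln m + γ + 1/(2m) + O(1/m^2). The γ and O(1/m) terms cancel in the difference:
  H_{24n} − H_{7n} = ln(24n) − ln(7n) + O(1/n) = ln(24/7) + O(1/n).
Hence the limit is ln(24/7).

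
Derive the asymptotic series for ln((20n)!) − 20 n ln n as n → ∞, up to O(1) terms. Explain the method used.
ln((20n)!) − 20 n ln n = 20(ln 20 − 1) n + (1/2) ln(2π·20n) + O(1/n)

Stirling: ln((20n)!) = 20n ln(20n) − 20n + (1/2) ln(2π·20n) + O(1/n).
Since 20n ln(20n) = 20n ln n + 20n ln 20, subtracting 20n ln n cancels the n ln n term exactly. What remains is 20(ln 20 − 1) n + (1/2) ln(2π·20n) + O(1/n).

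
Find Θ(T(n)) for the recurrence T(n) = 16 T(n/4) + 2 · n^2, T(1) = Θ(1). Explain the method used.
T(n) = Θ(n^2 log n)

log_4 16 = 2, and f(n) = 2 · n^2 = Θ(n^(log_4 16)). This is Case 2 of the master theorem: T(n) = Θ(f(n) · log n) = Θ(n^2 log n).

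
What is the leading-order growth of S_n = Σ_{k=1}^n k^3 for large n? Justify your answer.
S_n ~ n^4 / 4

By integral comparison (Euler-Maclaurin), Σ_{k=1}^n k^3 = ∫_0^n x^3 dx + O(n^3) = n^4/4 + O(n^3). (Equivalently, Faulhaber's formula gives the same leading term.)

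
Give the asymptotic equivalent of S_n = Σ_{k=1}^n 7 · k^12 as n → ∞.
S_n ~ 7 · n^13 / 13

By integral comparison (Euler-Maclaurin), Σ_{k=1}^n 7 · k^12 = 7 · ∫_0^n x^12 dx + O(n^12) = 7 · n^13/13 + O(n^12). (Equivalently, Faulhaber's formula gives the same leading term.)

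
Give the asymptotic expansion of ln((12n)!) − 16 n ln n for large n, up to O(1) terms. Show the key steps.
ln((12n)!) − 16 n ln n = −4 n ln n + 12(ln 12 − 1) n + (1/2) ln(2π·12n) + O(1/n)

Stirling: ln((12n)!) = 12n ln(12n) − 12n + (1/2) ln(2π·12n) + O(1/n).
Expand 12n ln(12n) = 12n (ln n + ln 12) = 12n ln n + 12n ln 12.
Subtract 16n ln n: leading term is (12 − 16) n ln n = −4 n ln n. The next term is 12n ln 12 − 12n = 12(ln 12 − 1) n. Then the (1/2) ln(2π·12n) correction.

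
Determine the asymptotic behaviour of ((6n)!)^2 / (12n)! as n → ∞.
((6n)!)^2/(12n)! ~ ((2π·6n)^(1/2) / sqrt(2)) · 2^(−2·6n)  →  0

Write N = 6n. Stirling: N! ~ sqrt(2π N)(N/e)^N and (2N)! ~ sqrt(2π·2N)·(2N/e)^(2N).
  (N!)^2/(2N)! ~ (2π N)^(2/2) (N/e)^(2N) / [sqrt(2π·2N) (2N/e)^(2N)]
     = (2π N)^(2/2) / sqrt(2π·2N) · (N/(2N))^(2N)
     = (2π N)^((2−1)/2) / sqrt(2) · 2^(−2N).
Since 2^2 > 1, the factor 2^(−2N) decays exponentially, so the ratio → 0. Substituting N = 6n gives the stated form.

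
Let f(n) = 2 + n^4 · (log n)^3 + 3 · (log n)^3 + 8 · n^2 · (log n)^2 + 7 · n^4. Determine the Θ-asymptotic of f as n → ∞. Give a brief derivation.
f(n) ∈ Θ(n^4 · (log n)^3)

Compare the terms by growth order. For large n, n^a · (log n)^b dominates n^a' · (log n)^b' iff a > a', or (a = a' and b > b'). Ranking the 5 terms shows the dominant one is n^4 · (log n)^3. Hence f(n) ∈ Θ(n^4 · (log n)^3).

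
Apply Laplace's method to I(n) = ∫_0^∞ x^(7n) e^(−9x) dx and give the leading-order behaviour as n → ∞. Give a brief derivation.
I(n) ~ (sqrt(2π·7n) / 9) · (7n/(9e))^(7n)

Write the integrand as exp(7n ln x − 9x) and set f(x) = 7n ln x − 9x. Then f'(x) = 7n/x − 9 = 0 at x* = 7n/9, and f''(x*) = −7n/x*^2 = −9^2/(7n). Laplace's method (interior maximum) gives
  I(n) ~ e^(f(x*)) · sqrt(2π / |f''(x*)|)
        = exp(7n ln(7n/9) − 7n) · sqrt(2π · 7n / 9^2)
        = (7n/9)^(7n) e^(−7n) · sqrt(2π·7n) / 9
        = (sqrt(2π·7n) / 9) · (7n/(9e))^(7n).
This matches Γ(7n+1)/9^(7n+1) with Stirling applied to Γ.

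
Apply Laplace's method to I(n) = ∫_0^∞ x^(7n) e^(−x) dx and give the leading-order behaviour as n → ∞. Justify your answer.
I(n) ~ sqrt(2π·7n) · (7n/e)^(7n)

Write the integrand as exp(7n ln x − x) and set f(x) = 7n ln x − x. Then f'(x) = 7n/x − 1 = 0 at x* = 7n, and f''(x*) = −7n/x*^2 = −1/(7n). Laplace's method (interior maximum) gives
  I(n) ~ e^(f(x*)) · sqrt(2π / |f''(x*)|)
        = exp(7n ln(7n) − 7n) · sqrt(2π · 7n)
        = (7n)^(7n) e^(−7n) · sqrt(2π·7n)
        = sqrt(2π·7n) · (7n/e)^(7n).
This matches Γ(7n+1) with Stirling applied to Γ.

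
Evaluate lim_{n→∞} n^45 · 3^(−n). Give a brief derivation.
lim = 0

Exponentials with base > 1 dominate every fixed polynomial: for any fixed c, n^c / 3^n → 0 as n → ∞ (e.g. by the ratio test, or by writing 3^n = e^(n ln 3) and noting e^(n ln 3) / n^c → ∞). Hence n^45 · 3^(−n) = n^45 / 3^n → 0.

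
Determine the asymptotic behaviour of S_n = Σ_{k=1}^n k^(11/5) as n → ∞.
S_n ~ (5/16) · n^(16/5)

Integral comparison: Σ_{k=1}^n k^(11/5) = ∫_0^n x^(11/5) dx + O(n^(11/5)). The integral is n^(1 + 11/5) / (1 + 11/5) = n^((11+5)/5) / ((11+5)/5) = (5/16) · n^(16/5).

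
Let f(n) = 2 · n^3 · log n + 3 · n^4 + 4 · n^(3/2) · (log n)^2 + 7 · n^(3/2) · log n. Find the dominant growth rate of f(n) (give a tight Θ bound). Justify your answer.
f(n) ∈ Θ(n^4)

Compare the terms by growth order. For large n, n^a · (log n)^b dominates n^a' · (log n)^b' iff a > a', or (a = a' and b > b'). Ranking the 4 terms shows the dominant one is 3 · n^4. Hence f(n) ∈ Θ(n^4).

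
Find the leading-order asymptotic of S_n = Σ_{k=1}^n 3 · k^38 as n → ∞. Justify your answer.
S_n ~ n^39 / 13

By integral comparison (Euler-Maclaurin), Σ_{k=1}^n 3 · k^38 = 3 · ∫_0^n x^38 dx + O(n^38) = 3 · n^39/39 = n^39 / 13 + O(n^38). (Equivalently, Faulhaber's formula gives the same leading term.)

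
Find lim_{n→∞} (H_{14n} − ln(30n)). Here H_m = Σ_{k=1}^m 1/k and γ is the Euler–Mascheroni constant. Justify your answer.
lim = ln(7/15) + γ

By Euler-Maclaurin, H_m = ln m + γ + O(1/m). So
  H_{14n} − ln(30n) = ln(14n) + γ − ln(30n) + O(1/n)
                       = ln(14/30) + γ + O(1/n).
Hence the limit is ln(14/30) + γ (= ln(7/15)).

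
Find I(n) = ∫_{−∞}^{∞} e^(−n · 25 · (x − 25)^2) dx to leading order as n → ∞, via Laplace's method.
I(n) = sqrt(π/(25n))

Here φ(x) = 25 · (x − 25)^2 has its unique minimum at x* = 25 with φ(x*) = 0 and φ''(x*) = 50. Laplace's method gives
  I(n) ~ e^(−n φ(x*)) · sqrt(2π / (n · φ''(x*))) = sqrt(2π / (50n)) = sqrt(π/(25n)).
This is exact: substituting u = (x − 25)·sqrt(25n) gives I(n) = (1/sqrt(25n)) ∫_{−∞}^{∞} e^(−u^2) du = sqrt(π/(25n)).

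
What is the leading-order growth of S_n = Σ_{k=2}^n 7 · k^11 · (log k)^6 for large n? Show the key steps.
S_n ~ 7 · n^12 · (log n)^6 / 12

By integral comparison, S_n = ∫_1^n 7 · x^11 · (log x)^6 dx + O(n^11 · (log n)^6). For the integral, the leading term of ∫_1^n x^11 (log x)^6 dx is n^12/12 · (log n)^6 (by repeated integration by parts; each step lowers the log-exponent and produces a relatively O(1/log n) correction). Hence S_n ~ 7 · n^12 · (log n)^6 / 12.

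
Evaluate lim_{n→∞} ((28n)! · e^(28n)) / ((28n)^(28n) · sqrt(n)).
lim = sqrt(2π·28)

Stirling: (28n)! ~ sqrt(2π·28n) · (28n/e)^(28n). Hence
  (28n)! · e^(28n) / (28n)^(28n) ~ sqrt(2π·28n).
Dividing by sqrt(n): sqrt(2π·28n) / sqrt(n) = sqrt(2π·28) · n^((1−1)/2), so the limit is sqrt(2π·28).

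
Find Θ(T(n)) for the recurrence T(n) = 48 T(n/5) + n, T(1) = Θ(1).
T(n) = Θ(n^(log_5 48))

Master theorem: compare f(n) = n to n^(log_5 48) where log_5 48 ≈ 2.405. Since 1 < log_5 48, we have f(n) = O(n^(log_5 48 − ε)) for some ε > 0 — Case 1. Hence T(n) = Θ(n^(log_5 48)).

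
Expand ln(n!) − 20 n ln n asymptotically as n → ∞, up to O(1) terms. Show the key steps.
ln(n!) − 20 n ln n = −19 n ln n − n + (1/2) ln(2π n) + O(1/n)

Stirling: ln((n)!) = n ln(n) − n + (1/2) ln(2π·n) + O(1/n).
Here n ln(n) = n ln n.
Subtract 20n ln n: leading term is (1 − 20) n ln n = −19 n ln n. The next term is −n. Then the (1/2) ln(2π·n) correction.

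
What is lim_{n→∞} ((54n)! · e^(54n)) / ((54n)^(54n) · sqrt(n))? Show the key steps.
lim = sqrt(2π·54)

Stirling: (54n)! ~ sqrt(2π·54n) · (54n/e)^(54n). Hence
  (54n)! · e^(54n) / (54n)^(54n) ~ sqrt(2π·54n).
Dividing by sqrt(n): sqrt(2π·54n) / sqrt(n) = sqrt(2π·54) · n^((1−1)/2), so the limit is sqrt(2π·54).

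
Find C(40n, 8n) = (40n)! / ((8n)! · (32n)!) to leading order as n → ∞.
C(40n, 8n) ~ (3125/256)^(8n) · sqrt(5/(8π·8n))

Write N = 8n. Apply Stirling to each factorial:
  (5N)! ~ sqrt(2π·5N) · (5N/e)^(5N),
  N! ~ sqrt(2π N) · (N/e)^N,
  (4N)! ~ sqrt(2π·4N) · (4N/e)^(4N).
The exponential factors combine to (5N)^(5N) / (N^N · (4N)^(4N)) = 5^(5N)/4^(4N) = (5^5/4^4)^N = (3125/256)^N.
The square-root prefactors combine to sqrt(2π·5N) / (sqrt(2π N)·sqrt(2π·4N)) = sqrt(5 / (2π·4·N)) = sqrt(5/(8π·8n)).
Substituting N = 8n: C(40n, 8n) ~ (3125/256)^(8n) · sqrt(5/(8π·8n)).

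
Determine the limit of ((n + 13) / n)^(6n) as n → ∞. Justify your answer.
lim = e^78

Rewrite as (1 + 13/n)^(6n). By the standard limit (1 + x/n)^n → e^x, we have (1 + 13/n)^n → e^13, and raising to the 6th power gives e^78.
More precisely, ln[(1 + 13/n)^(6n)] = 6n · ln(1 + 13/n) = 6n · (13/n + O(1/n^2)) = 78 + O(1/n) → 78.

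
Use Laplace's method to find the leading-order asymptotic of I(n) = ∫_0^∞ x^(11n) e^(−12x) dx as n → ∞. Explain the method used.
I(n) ~ (sqrt(2π·11n) / 12) · (11n/(12e))^(11n)

Write the integrand as exp(11n ln x − 12x) and set f(x) = 11n ln x − 12x. Then f'(x) = 11n/x − 12 = 0 at x* = 11n/12, and f''(x*) = −11n/x*^2 = −12^2/(11n). Laplace's method (interior maximum) gives
  I(n) ~ e^(f(x*)) · sqrt(2π / |f''(x*)|)
        = exp(11n ln(11n/12) − 11n) · sqrt(2π · 11n / 12^2)
        = (11n/12)^(11n) e^(−11n) · sqrt(2π·11n) / 12
        = (sqrt(2π·11n) / 12) · (11n/(12e))^(11n).
This matches Γ(11n+1)/12^(11n+1) with Stirling applied to Γ.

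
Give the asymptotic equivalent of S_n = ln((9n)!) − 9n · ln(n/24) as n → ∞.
S_n ~ 9n · (ln 216 − 1) + O(ln n)

Stirling: ln((9n)!) = 9n ln(9n) − 9n + O(ln n).
  S_n = 9n ln(9n) − 9n − 9n ln(n/24) + O(ln n)
      = 9n ln(9n) − 9n ln n + 9n ln 24 − 9n + O(ln n)
      = 9n ln 9 + 9n ln 24 − 9n + O(ln n)
      = 9n (ln 216 − 1) + O(ln n).
Numerically ln(216) − 1 ≈ 4.3753.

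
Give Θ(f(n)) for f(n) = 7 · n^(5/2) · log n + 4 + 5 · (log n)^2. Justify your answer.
f(n) ∈ Θ(n^(5/2) · log n)

Compare the terms by growth order. For large n, n^a · (log n)^b dominates n^a' · (log n)^b' iff a > a', or (a = a' and b > b'). Ranking the 3 terms shows the dominant one is 7 · n^(5/2) · log n. Hence f(n) ∈ Θ(n^(5/2) · log n).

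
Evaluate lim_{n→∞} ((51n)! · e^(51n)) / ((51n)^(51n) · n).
lim = 0

Stirling: (51n)! ~ sqrt(2π·51n) · (51n/e)^(51n). Hence
  (51n)! · e^(51n) / (51n)^(51n) ~ sqrt(2π·51n).
Dividing by n: sqrt(2π·51n) / n = sqrt(2π·51) · n^((1−2)/2), so the expression behaves like sqrt(2π·51) · n^((1−2)/2) → 0.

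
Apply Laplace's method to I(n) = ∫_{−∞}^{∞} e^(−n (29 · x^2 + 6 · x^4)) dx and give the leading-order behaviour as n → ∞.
I(n) ~ sqrt(π/(29n))

φ(x) = 29 · x^2 + 6 · x^4 has its unique global minimum at x* = 0 (since φ'(x) = 58x + 24x^3 = 0 only at x = 0 for real x with both coefficients positive, and φ → ∞ as |x| → ∞). At x* = 0, φ(0) = 0 and φ''(0) = 58. Laplace's method then gives
  I(n) ~ sqrt(2π / (n · φ''(0))) · e^(−n φ(0)) = sqrt(2π / (58n)) = sqrt(π/(29n)).
The 6 · x^4 term contributes only at subleading order (an O(1/n) relative correction).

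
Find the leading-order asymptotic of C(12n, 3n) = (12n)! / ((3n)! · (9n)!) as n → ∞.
C(12n, 3n) ~ (256/27)^(3n) · sqrt(2/(3π·3n))

Write N = 3n. Apply Stirling to each factorial:
  (4N)! ~ sqrt(2π·4N) · (4N/e)^(4N),
  N! ~ sqrt(2π N) · (N/e)^N,
  (3N)! ~ sqrt(2π·3N) · (3N/e)^(3N).
The exponential factors combine to (4N)^(4N) / (N^N · (3N)^(3N)) = 4^(4N)/3^(3N) = (4^4/3^3)^N = (256/27)^N.
The square-root prefactors combine to sqrt(2π·4N) / (sqrt(2π N)·sqrt(2π·3N)) = sqrt(4 / (2π·3·N)) = sqrt(2/(3π·3n)).
Substituting N = 3n: C(12n, 3n) ~ (256/27)^(3n) · sqrt(2/(3π·3n)).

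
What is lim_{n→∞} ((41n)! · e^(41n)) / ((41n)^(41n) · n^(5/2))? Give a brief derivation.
lim = 0

Stirling: (41n)! ~ sqrt(2π·41n) · (41n/e)^(41n). Hence
  (41n)! · e^(41n) / (41n)^(41n) ~ sqrt(2π·41n).
Dividing by n^(5/2): sqrt(2π·41n) / n^(5/2) = sqrt(2π·41) · n^((1−5)/2), so the expression behaves like sqrt(2π·41) · n^((1−5)/2) → 0.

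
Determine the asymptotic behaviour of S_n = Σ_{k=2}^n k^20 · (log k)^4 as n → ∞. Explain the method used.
S_n ~ n^21 · (log n)^4 / 21

By integral comparison, S_n = ∫_1^n x^20 · (log x)^4 dx + O(n^20 · (log n)^4). For the integral, the leading term of ∫_1^n x^20 (log x)^4 dx is n^21/21 · (log n)^4 (by repeated integration by parts; each step lowers the log-exponent and produces a relatively O(1/log n) correction). Hence S_n ~ n^21 · (log n)^4 / 21.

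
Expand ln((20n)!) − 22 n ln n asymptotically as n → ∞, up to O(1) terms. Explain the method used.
ln((20n)!) − 22 n ln n = −2 n ln n + 20(ln 20 − 1) n + (1/2) ln(2π·20n) + O(1/n)

Stirling: ln((20n)!) = 20n ln(20n) − 20n + (1/2) ln(2π·20n) + O(1/n).
Expand 20n ln(20n) = 20n (ln n + ln 20) = 20n ln n + 20n ln 20.
Subtract 22n ln n: leading term is (20 − 22) n ln n = −2 n ln n. The next term is 20n ln 20 − 20n = 20(ln 20 − 1) n. Then the (1/2) ln(2π·20n) correction.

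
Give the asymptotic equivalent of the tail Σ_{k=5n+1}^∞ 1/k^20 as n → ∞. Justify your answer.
Σ_{k>5n} 1/k^20 ~ 1/(19 · (5n)^19)

Compare to the integral: ∫_{5n}^∞ x^(−20) dx = [−x^(−19)/19]_{5n}^∞ = 1/((20−1)·(5n)^19). Euler-Maclaurin then gives
  Σ_{k>5n} 1/k^20 = ∫_{5n}^∞ dx/x^20 − 1/(2·(5n)^20) + O(1/(5n)^21).
(Equivalently this is ζ(20) − Σ_{k≤5n} 1/k^20.)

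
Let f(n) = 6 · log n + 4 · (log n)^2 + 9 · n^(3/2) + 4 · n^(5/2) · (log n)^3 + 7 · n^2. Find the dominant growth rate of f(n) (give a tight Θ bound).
f(n) ∈ Θ(n^(5/2) · (log n)^3)

Compare the terms by growth order. For large n, n^a · (log n)^b dominates n^a' · (log n)^b' iff a > a', or (a = a' and b > b'). Ranking the 5 terms shows the dominant one is 4 · n^(5/2) · (log n)^3. Hence f(n) ∈ Θ(n^(5/2) · (log n)^3).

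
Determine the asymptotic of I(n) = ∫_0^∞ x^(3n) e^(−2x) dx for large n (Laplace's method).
I(n) ~ (sqrt(2π·3n) / 2) · (3n/(2e))^(3n)

Write the integrand as exp(3n ln x − 2x) and set f(x) = 3n ln x − 2x. Then f'(x) = 3n/x − 2 = 0 at x* = 3n/2, and f''(x*) = −3n/x*^2 = −2^2/(3n). Laplace's method (interior maximum) gives
  I(n) ~ e^(f(x*)) · sqrt(2π / |f''(x*)|)
        = exp(3n ln(3n/2) − 3n) · sqrt(2π · 3n / 2^2)
        = (3n/2)^(3n) e^(−3n) · sqrt(2π·3n) / 2
        = (sqrt(2π·3n) / 2) · (3n/(2e))^(3n).
This matches Γ(3n+1)/2^(3n+1) with Stirling applied to Γ.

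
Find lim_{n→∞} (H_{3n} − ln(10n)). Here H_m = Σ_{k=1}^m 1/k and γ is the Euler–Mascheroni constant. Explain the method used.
lim = ln(3/10) + γ

By Euler-Maclaurin, H_m = ln m + γ + O(1/m). So
  H_{3n} − ln(10n) = ln(3n) + γ − ln(10n) + O(1/n)
                       = ln(3/10) + γ + O(1/n).
Hence the limit is ln(3/10) + γ.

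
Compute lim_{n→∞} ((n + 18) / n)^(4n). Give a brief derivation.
lim = e^72

Rewrite as (1 + 18/n)^(4n). By the standard limit (1 + x/n)^n → e^x, we have (1 + 18/n)^n → e^18, and raising to the 4th power gives e^72.
More precisely, ln[(1 + 18/n)^(4n)] = 4n · ln(1 + 18/n) = 4n · (18/n + O(1/n^2)) = 72 + O(1/n) → 72.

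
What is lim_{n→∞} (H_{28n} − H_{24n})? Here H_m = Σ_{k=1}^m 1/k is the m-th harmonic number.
lim = ln(28/24) = ln(7/6)

Euler-Maclaurin gives H_m = ln m + γ + 1/(2m) + O(1/m^2). The γ and O(1/m) terms cancel in the difference:
  H_{28n} − H_{24n} = ln(28n) − ln(24n) + O(1/n) = ln(28/24) + O(1/n).
Hence the limit is ln(28/24) = ln(7/6).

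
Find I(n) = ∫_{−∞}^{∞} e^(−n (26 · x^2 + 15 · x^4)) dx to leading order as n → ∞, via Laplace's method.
I(n) ~ sqrt(π/(26n))

φ(x) = 26 · x^2 + 15 · x^4 has its unique global minimum at x* = 0 (since φ'(x) = 52x + 60x^3 = 0 only at x = 0 for real x with both coefficients positive, and φ → ∞ as |x| → ∞). At x* = 0, φ(0) = 0 and φ''(0) = 52. Laplace's method then gives
  I(n) ~ sqrt(2π / (n · φ''(0))) · e^(−n φ(0)) = sqrt(2π / (52n)) = sqrt(π/(26n)).
The 15 · x^4 term contributes only at subleading order (an O(1/n) relative correction).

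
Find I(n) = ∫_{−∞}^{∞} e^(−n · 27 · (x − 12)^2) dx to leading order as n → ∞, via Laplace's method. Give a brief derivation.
I(n) = sqrt(π/(27n))

Here φ(x) = 27 · (x − 12)^2 has its unique minimum at x* = 12 with φ(x*) = 0 and φ''(x*) = 54. Laplace's method gives
  I(n) ~ e^(−n φ(x*)) · sqrt(2π / (n · φ''(x*))) = sqrt(2π / (54n)) = sqrt(π/(27n)).
This is exact: substituting u = (x − 12)·sqrt(27n) gives I(n) = (1/sqrt(27n)) ∫_{−∞}^{∞} e^(−u^2) du = sqrt(π/(27n)).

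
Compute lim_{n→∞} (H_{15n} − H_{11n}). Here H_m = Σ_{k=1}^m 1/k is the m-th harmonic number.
lim = ln(15/11)

Euler-Maclaurin gives H_m = ln m + γ + 1/(2m) + O(1/m^2). The γ and O(1/m) terms cancel in the difference:
  H_{15n} − H_{11n} = ln(15n) − ln(11n) + O(1/n) = ln(15/11) + O(1/n).
Hence the limit is ln(15/11).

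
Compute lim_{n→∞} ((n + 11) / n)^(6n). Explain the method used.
lim = e^66

Rewrite as (1 + 11/n)^(6n). By the standard limit (1 + x/n)^n → e^x, we have (1 + 11/n)^n → e^11, and raising to the 6th power gives e^66.
More precisely, ln[(1 + 11/n)^(6n)] = 6n · ln(1 + 11/n) = 6n · (11/n + O(1/n^2)) = 66 + O(1/n) → 66.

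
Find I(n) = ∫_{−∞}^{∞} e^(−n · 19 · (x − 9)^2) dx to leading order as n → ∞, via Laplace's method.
I(n) = sqrt(π/(19n))

Here φ(x) = 19 · (x − 9)^2 has its unique minimum at x* = 9 with φ(x*) = 0 and φ''(x*) = 38. Laplace's method gives
  I(n) ~ e^(−n φ(x*)) · sqrt(2π / (n · φ''(x*))) = sqrt(2π / (38n)) = sqrt(π/(19n)).
This is exact: substituting u = (x − 9)·sqrt(19n) gives I(n) = (1/sqrt(19n)) ∫_{−∞}^{∞} e^(−u^2) du = sqrt(π/(19n)).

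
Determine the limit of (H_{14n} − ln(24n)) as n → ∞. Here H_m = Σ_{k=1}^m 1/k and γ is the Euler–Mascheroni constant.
lim = ln(7/12) + γ

By Euler-Maclaurin, H_m = ln m + γ + O(1/m). So
  H_{14n} − ln(24n) = ln(14n) + γ − ln(24n) + O(1/n)
                       = ln(14/24) + γ + O(1/n).
Hence the limit is ln(14/24) + γ (= ln(7/12)).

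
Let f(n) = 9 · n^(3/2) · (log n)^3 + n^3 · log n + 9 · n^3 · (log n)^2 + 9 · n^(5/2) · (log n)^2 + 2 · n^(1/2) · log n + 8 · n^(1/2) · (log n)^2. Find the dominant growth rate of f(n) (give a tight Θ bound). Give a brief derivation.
f(n) ∈ Θ(n^3 · (log n)^2)

Compare the terms by growth order. For large n, n^a · (log n)^b dominates n^a' · (log n)^b' iff a > a', or (a = a' and b > b'). Ranking the 6 terms shows the dominant one is 9 · n^3 · (log n)^2. Hence f(n) ∈ Θ(n^3 · (log n)^2).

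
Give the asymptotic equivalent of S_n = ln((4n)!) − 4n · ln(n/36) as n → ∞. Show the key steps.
S_n ~ 4n · (ln 144 − 1) + O(ln n)

Stirling: ln((4n)!) = 4n ln(4n) − 4n + O(ln n).
  S_n = 4n ln(4n) − 4n − 4n ln(n/36) + O(ln n)
      = 4n ln(4n) − 4n ln n + 4n ln 36 − 4n + O(ln n)
      = 4n ln 4 + 4n ln 36 − 4n + O(ln n)
      = 4n (ln 144 − 1) + O(ln n).
Numerically ln(144) − 1 ≈ 3.9698.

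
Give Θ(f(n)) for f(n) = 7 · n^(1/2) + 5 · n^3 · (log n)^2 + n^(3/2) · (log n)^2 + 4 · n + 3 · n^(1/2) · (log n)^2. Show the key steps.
f(n) ∈ Θ(n^3 · (log n)^2)

Compare the terms by growth order. For large n, n^a · (log n)^b dominates n^a' · (log n)^b' iff a > a', or (a = a' and b > b'). Ranking the 5 terms shows the dominant one is 5 · n^3 · (log n)^2. Hence f(n) ∈ Θ(n^3 · (log n)^2).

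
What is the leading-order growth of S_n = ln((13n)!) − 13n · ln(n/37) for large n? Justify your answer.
S_n ~ 13n · (ln 481 − 1) + O(ln n)

Stirling: ln((13n)!) = 13n ln(13n) − 13n + O(ln n).
  S_n = 13n ln(13n) − 13n − 13n ln(n/37) + O(ln n)
      = 13n ln(13n) − 13n ln n + 13n ln 37 − 13n + O(ln n)
      = 13n ln 13 + 13n ln 37 − 13n + O(ln n)
      = 13n (ln 481 − 1) + O(ln n).
Numerically ln(481) − 1 ≈ 5.1759.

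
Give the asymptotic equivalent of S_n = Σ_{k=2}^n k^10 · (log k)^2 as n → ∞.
S_n ~ n^11 · (log n)^2 / 11

By integral comparison, S_n = ∫_1^n x^10 · (log x)^2 dx + O(n^10 · (log n)^2). For the integral, the leading term of ∫_1^n x^10 (log x)^2 dx is n^11/11 · (log n)^2 (by repeated integration by parts; each step lowers the log-exponent and produces a relatively O(1/log n) correction). Hence S_n ~ n^11 · (log n)^2 / 11.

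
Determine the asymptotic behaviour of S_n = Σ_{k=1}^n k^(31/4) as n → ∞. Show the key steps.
S_n ~ (4/35) · n^(35/4)

Integral comparison: Σ_{k=1}^n k^(31/4) = ∫_0^n x^(31/4) dx + O(n^(31/4)). The integral is n^(1 + 31/4) / (1 + 31/4) = n^((31+4)/4) / ((31+4)/4) = (4/35) · n^(35/4).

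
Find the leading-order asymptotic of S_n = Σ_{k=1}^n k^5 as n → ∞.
S_n ~ n^6 / 6

By integral comparison (Euler-Maclaurin), Σ_{k=1}^n k^5 = ∫_0^n x^5 dx + O(n^5) = n^6/6 + O(n^5). (Equivalently, Faulhaber's formula gives the same leading term.)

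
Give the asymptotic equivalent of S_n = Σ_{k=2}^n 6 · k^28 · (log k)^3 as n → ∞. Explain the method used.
S_n ~ 6 · n^29 · (log n)^3 / 29

By integral comparison, S_n = ∫_1^n 6 · x^28 · (log x)^3 dx + O(n^28 · (log n)^3). For the integral, the leading term of ∫_1^n x^28 (log x)^3 dx is n^29/29 · (log n)^3 (by repeated integration by parts; each step lowers the log-exponent and produces a relatively O(1/log n) correction). Hence S_n ~ 6 · n^29 · (log n)^3 / 29.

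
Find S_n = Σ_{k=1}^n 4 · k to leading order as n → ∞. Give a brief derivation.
S_n ~ 2 · n^2

By integral comparison (Euler-Maclaurin), Σ_{k=1}^n 4 · k = 4 · ∫_0^n x^1 dx + O(n) = 4 · n^2/2 = 2 · n^2 + O(n). (Equivalently, Faulhaber's formula gives the same leading term.)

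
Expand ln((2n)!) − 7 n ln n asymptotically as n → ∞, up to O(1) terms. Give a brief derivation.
ln((2n)!) − 7 n ln n = −5 n ln n + 2(ln 2 − 1) n + (1/2) ln(2π·2n) + O(1/n)

Stirling: ln((2n)!) = 2n ln(2n) − 2n + (1/2) ln(2π·2n) + O(1/n).
Expand 2n ln(2n) = 2n (ln n + ln 2) = 2n ln n + 2n ln 2.
Subtract 7n ln n: leading term is (2 − 7) n ln n = −5 n ln n. The next term is 2n ln 2 − 2n = 2(ln 2 − 1) n. Then the (1/2) ln(2π·2n) correction.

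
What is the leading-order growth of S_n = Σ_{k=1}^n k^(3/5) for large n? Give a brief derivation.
S_n ~ (5/8) · n^(8/5)

Integral comparison: Σ_{k=1}^n k^(3/5) = ∫_0^n x^(3/5) dx + O(n^(3/5)). The integral is n^(1 + 3/5) / (1 + 3/5) = n^((3+5)/5) / ((3+5)/5) = (5/8) · n^(8/5).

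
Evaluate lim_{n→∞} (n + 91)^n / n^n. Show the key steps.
lim = e^91

Rewrite as (1 + 91/n)^(n). By the standard limit (1 + x/n)^n → e^x, we have (1 + 91/n)^n → e^91, and raising to the 1st power gives e^91.
More precisely, ln[(1 + 91/n)^(n)] = n · ln(1 + 91/n) = n · (91/n + O(1/n^2)) = 91 + O(1/n) → 91.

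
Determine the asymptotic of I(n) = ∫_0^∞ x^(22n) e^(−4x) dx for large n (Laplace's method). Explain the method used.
I(n) ~ (sqrt(2π·22n) / 4) · (22n/(4e))^(22n)

Write the integrand as exp(22n ln x − 4x) and set f(x) = 22n ln x − 4x. Then f'(x) = 22n/x − 4 = 0 at x* = 22n/4, and f''(x*) = −22n/x*^2 = −4^2/(22n). Laplace's method (interior maximum) gives
  I(n) ~ e^(f(x*)) · sqrt(2π / |f''(x*)|)
        = exp(22n ln(22n/4) − 22n) · sqrt(2π · 22n / 4^2)
        = (22n/4)^(22n) e^(−22n) · sqrt(2π·22n) / 4
        = (sqrt(2π·22n) / 4) · (22n/(4e))^(22n).
This matches Γ(22n+1)/4^(22n+1) with Stirling applied to Γ.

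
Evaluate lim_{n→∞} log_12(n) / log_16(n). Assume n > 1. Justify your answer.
lim = ln(16) / ln(12) = log_12(16)

Change of base: log_12(n) = ln n / ln 12 and log_16(n) = ln n / ln 16. The ratio is (ln n / ln 12) · (ln 16 / ln n) = ln 16 / ln 12, a constant independent of n. So the limit is ln 16 / ln 12 = log_12(16).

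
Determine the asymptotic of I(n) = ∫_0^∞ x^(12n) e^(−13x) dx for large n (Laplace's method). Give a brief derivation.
I(n) ~ (sqrt(2π·12n) / 13) · (12n/(13e))^(12n)

Write the integrand as exp(12n ln x − 13x) and set f(x) = 12n ln x − 13x. Then f'(x) = 12n/x − 13 = 0 at x* = 12n/13, and f''(x*) = −12n/x*^2 = −13^2/(12n). Laplace's method (interior maximum) gives
  I(n) ~ e^(f(x*)) · sqrt(2π / |f''(x*)|)
        = exp(12n ln(12n/13) − 12n) · sqrt(2π · 12n / 13^2)
        = (12n/13)^(12n) e^(−12n) · sqrt(2π·12n) / 13
        = (sqrt(2π·12n) / 13) · (12n/(13e))^(12n).
This matches Γ(12n+1)/13^(12n+1) with Stirling applied to Γ.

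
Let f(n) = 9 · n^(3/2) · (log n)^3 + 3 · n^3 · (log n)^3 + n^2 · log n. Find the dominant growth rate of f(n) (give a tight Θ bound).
f(n) ∈ Θ(n^3 · (log n)^3)

Compare the terms by growth order. For large n, n^a · (log n)^b dominates n^a' · (log n)^b' iff a > a', or (a = a' and b > b'). Ranking the 3 terms shows the dominant one is 3 · n^3 · (log n)^3. Hence f(n) ∈ Θ(n^3 · (log n)^3).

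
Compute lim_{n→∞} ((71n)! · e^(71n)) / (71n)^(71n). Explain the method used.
lim = ∞

Stirling: (71n)! ~ sqrt(2π·71n) · (71n/e)^(71n). Hence
  (71n)! · e^(71n) / (71n)^(71n) ~ sqrt(2π·71n) = sqrt(2π·71) · sqrt(n) → ∞.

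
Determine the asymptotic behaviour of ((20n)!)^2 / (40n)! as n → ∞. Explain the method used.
((20n)!)^2/(40n)! ~ ((2π·20n)^(1/2) / sqrt(2)) · 2^(−2·20n)  →  0

Write N = 20n. Stirling: N! ~ sqrt(2π N)(N/e)^N and (2N)! ~ sqrt(2π·2N)·(2N/e)^(2N).
  (N!)^2/(2N)! ~ (2π N)^(2/2) (N/e)^(2N) / [sqrt(2π·2N) (2N/e)^(2N)]
     = (2π N)^(2/2) / sqrt(2π·2N) · (N/(2N))^(2N)
     = (2π N)^((2−1)/2) / sqrt(2) · 2^(−2N).
Since 2^2 > 1, the factor 2^(−2N) decays exponentially, so the ratio → 0. Substituting N = 20n gives the stated form.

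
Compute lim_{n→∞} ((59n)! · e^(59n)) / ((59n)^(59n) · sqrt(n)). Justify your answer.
lim = sqrt(2π·59)

Stirling: (59n)! ~ sqrt(2π·59n) · (59n/e)^(59n). Hence
  (59n)! · e^(59n) / (59n)^(59n) ~ sqrt(2π·59n).
Dividing by sqrt(n): sqrt(2π·59n) / sqrt(n) = sqrt(2π·59) · n^((1−1)/2), so the limit is sqrt(2π·59).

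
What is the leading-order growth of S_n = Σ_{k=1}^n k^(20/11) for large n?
S_n ~ (11/31) · n^(31/11)

Integral comparison: Σ_{k=1}^n k^(20/11) = ∫_0^n x^(20/11) dx + O(n^(20/11)). The integral is n^(1 + 20/11) / (1 + 20/11) = n^((20+11)/11) / ((20+11)/11) = (11/31) · n^(31/11).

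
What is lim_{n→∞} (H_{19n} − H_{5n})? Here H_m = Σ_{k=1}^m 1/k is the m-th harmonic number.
lim = ln(19/5)

Euler-Maclaurin gives H_m = ln m + γ + 1/(2m) + O(1/m^2). The γ and O(1/m) terms cancel in the difference:
  H_{19n} − H_{5n} = ln(19n) − ln(5n) + O(1/n) = ln(19/5) + O(1/n).
Hence the limit is ln(19/5).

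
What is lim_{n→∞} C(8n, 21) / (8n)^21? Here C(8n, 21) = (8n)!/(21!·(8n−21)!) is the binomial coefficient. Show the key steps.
lim = 1/21! = 1/51090942171709440000

With N = 8n → ∞: C(N, 21) / N^21 = [N(N−1)…(N−20)] / (21! · N^21) = (1/21!) · 1 · (1 − 1/(8n)) · … · (1 − 20/(8n)). Each factor → 1 as N → ∞, so the limit is 1/21! = 1/51090942171709440000.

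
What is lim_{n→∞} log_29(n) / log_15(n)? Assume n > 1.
lim = ln(15) / ln(29) = log_29(15)

Change of base: log_29(n) = ln n / ln 29 and log_15(n) = ln n / ln 15. The ratio is (ln n / ln 29) · (ln 15 / ln n) = ln 15 / ln 29, a constant independent of n. So the limit is ln 15 / ln 29 = log_29(15).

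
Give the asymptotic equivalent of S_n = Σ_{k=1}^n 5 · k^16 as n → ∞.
S_n ~ 5 · n^17 / 17

By integral comparison (Euler-Maclaurin), Σ_{k=1}^n 5 · k^16 = 5 · ∫_0^n x^16 dx + O(n^16) = 5 · n^17/17 + O(n^16). (Equivalently, Faulhaber's formula gives the same leading term.)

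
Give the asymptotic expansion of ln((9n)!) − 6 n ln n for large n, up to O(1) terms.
ln((9n)!) − 6 n ln n = 3 n ln n + 9(ln 9 − 1) n + (1/2) ln(2π·9n) + O(1/n)

Stirling: ln((9n)!) = 9n ln(9n) − 9n + (1/2) ln(2π·9n) + O(1/n).
Expand 9n ln(9n) = 9n (ln n + ln 9) = 9n ln n + 9n ln 9.
Subtract 6n ln n: leading term is (9 − 6) n ln n = 3 n ln n. The next term is 9n ln 9 − 9n = 9(ln 9 − 1) n. Then the (1/2) ln(2π·9n) correction.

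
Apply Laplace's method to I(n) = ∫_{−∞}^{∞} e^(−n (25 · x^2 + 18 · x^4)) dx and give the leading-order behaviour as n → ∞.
I(n) ~ sqrt(π/(25n))

φ(x) = 25 · x^2 + 18 · x^4 has its unique global minimum at x* = 0 (since φ'(x) = 50x + 72x^3 = 0 only at x = 0 for real x with both coefficients positive, and φ → ∞ as |x| → ∞). At x* = 0, φ(0) = 0 and φ''(0) = 50. Laplace's method then gives
  I(n) ~ sqrt(2π / (n · φ''(0))) · e^(−n φ(0)) = sqrt(2π / (50n)) = sqrt(π/(25n)).
The 18 · x^4 term contributes only at subleading order (an O(1/n) relative correction).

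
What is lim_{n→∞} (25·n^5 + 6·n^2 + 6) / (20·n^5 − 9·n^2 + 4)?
lim = 25/20 = 5/4

For large n the leading n^5 terms dominate both numerator and denominator. Dividing top and bottom by n^5, every other term tends to 0, leaving 25/20 = 5/4.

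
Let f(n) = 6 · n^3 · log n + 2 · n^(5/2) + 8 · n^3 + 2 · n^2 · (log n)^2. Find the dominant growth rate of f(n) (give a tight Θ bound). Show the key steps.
f(n) ∈ Θ(n^3 · log n)

Compare the terms by growth order. For large n, n^a · (log n)^b dominates n^a' · (log n)^b' iff a > a', or (a = a' and b > b'). Ranking the 4 terms shows the dominant one is 6 · n^3 · log n. Hence f(n) ∈ Θ(n^3 · log n).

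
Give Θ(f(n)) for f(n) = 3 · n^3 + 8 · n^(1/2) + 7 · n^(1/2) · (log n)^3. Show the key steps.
f(n) ∈ Θ(n^3)

Compare the terms by growth order. For large n, n^a · (log n)^b dominates n^a' · (log n)^b' iff a > a', or (a = a' and b > b'). Ranking the 3 terms shows the dominant one is 3 · n^3. Hence f(n) ∈ Θ(n^3).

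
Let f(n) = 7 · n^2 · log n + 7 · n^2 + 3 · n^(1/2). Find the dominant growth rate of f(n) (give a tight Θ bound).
f(n) ∈ Θ(n^2 · log n)

Compare the terms by growth order. For large n, n^a · (log n)^b dominates n^a' · (log n)^b' iff a > a', or (a = a' and b > b'). Ranking the 3 terms shows the dominant one is 7 · n^2 · log n. Hence f(n) ∈ Θ(n^2 · log n).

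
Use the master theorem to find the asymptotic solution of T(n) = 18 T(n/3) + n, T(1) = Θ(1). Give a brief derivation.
T(n) = Θ(n^(log_3 18))

Master theorem: compare f(n) = n to n^(log_3 18) where log_3 18 ≈ 2.631. Since 1 < log_3 18, we have f(n) = O(n^(log_3 18 − ε)) for some ε > 0 — Case 1. Hence T(n) = Θ(n^(log_3 18)).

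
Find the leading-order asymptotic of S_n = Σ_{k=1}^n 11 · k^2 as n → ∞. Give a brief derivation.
S_n ~ 11 · n^3 / 3

By integral comparison (Euler-Maclaurin), Σ_{k=1}^n 11 · k^2 = 11 · ∫_0^n x^2 dx + O(n^2) = 11 · n^3/3 + O(n^2). (Equivalently, Faulhaber's formula gives the same leading term.)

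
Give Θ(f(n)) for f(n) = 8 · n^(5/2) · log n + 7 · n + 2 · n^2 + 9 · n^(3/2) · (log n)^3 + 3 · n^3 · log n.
f(n) ∈ Θ(n^3 · log n)

Compare the terms by growth order. For large n, n^a · (log n)^b dominates n^a' · (log n)^b' iff a > a', or (a = a' and b > b'). Ranking the 5 terms shows the dominant one is 3 · n^3 · log n. Hence f(n) ∈ Θ(n^3 · log n).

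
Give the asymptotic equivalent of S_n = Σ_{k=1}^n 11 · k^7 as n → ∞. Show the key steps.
S_n ~ 11 · n^8 / 8

By integral comparison (Euler-Maclaurin), Σ_{k=1}^n 11 · k^7 = 11 · ∫_0^n x^7 dx + O(n^7) = 11 · n^8/8 + O(n^7). (Equivalently, Faulhaber's formula gives the same leading term.)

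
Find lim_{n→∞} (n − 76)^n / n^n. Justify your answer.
lim = e^(−76)

Rewrite as (1 − 76/n)^(n). By the standard limit (1 + x/n)^n → e^x, we have (1 − 76/n)^n → e^(−76), and raising to the 1st power gives e^(−76).
More precisely, ln[(1 − 76/n)^(n)] = n · ln(1 − 76/n) = n · (-76/n + O(1/n^2)) = -76 + O(1/n) → -76.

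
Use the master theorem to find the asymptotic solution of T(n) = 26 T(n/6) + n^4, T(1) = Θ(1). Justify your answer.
T(n) = Θ(n^4)

log_6 26 ≈ 1.818. f(n) = n^4 dominates n^(log_6 26) since 4 > 1.818, and the regularity condition a·f(n/b) = 26·(n/6)^4 = (26/1296)·n^4 ≤ c·f(n) holds with c = 26/1296 ≈ 0.0201 < 1. So this is Case 3: T(n) = Θ(f(n)) = Θ(n^4).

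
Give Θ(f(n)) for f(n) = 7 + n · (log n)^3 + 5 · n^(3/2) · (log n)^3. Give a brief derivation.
f(n) ∈ Θ(n^(3/2) · (log n)^3)

Compare the terms by growth order. For large n, n^a · (log n)^b dominates n^a' · (log n)^b' iff a > a', or (a = a' and b > b'). Ranking the 3 terms shows the dominant one is 5 · n^(3/2) · (log n)^3. Hence f(n) ∈ Θ(n^(3/2) · (log n)^3).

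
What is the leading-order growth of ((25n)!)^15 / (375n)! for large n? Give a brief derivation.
((25n)!)^15/(375n)! ~ ((2π·25n)^(14/2) / sqrt(15)) · 15^(−15·25n)  →  0

Write N = 25n. Stirling: N! ~ sqrt(2π N)(N/e)^N and (15N)! ~ sqrt(2π·15N)·(15N/e)^(15N).
  (N!)^15/(15N)! ~ (2π N)^(15/2) (N/e)^(15N) / [sqrt(2π·15N) (15N/e)^(15N)]
     = (2π N)^(15/2) / sqrt(2π·15N) · (N/(15N))^(15N)
     = (2π N)^((15−1)/2) / sqrt(15) · 15^(−15N).
Since 15^15 > 1, the factor 15^(−15N) decays exponentially, so the ratio → 0. Substituting N = 25n gives the stated form.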